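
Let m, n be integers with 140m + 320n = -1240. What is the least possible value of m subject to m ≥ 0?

gcd(320, 140):
  320 = 2×140 + 40
  140 = 3×40 + 20
  40 = 2×20
so gcd(320, 140) = 20.
20 divides -1240, so solutions exist.
Back-substitute for Bézout coefficients:
  20 = 140 - 3×40
  ... = 140×(7) + 320×(-3)
Scale by -1240/20 = -62: (m₀, n₀) = (-434, 186).
General solution: m = -434 + 16t, n = 186 - 7t for integer t.
m ≥ 0: smallest is -434 mod 16 = 14 (at t = 28), with n = -10.

14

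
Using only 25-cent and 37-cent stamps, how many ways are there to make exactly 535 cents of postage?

1

Need nonnegative integers with 25j + 37k = 535.
gcd(25, 37) = 1, and 25·(3) + 37·(-2) = 1.
So (j₀, k₀) = (1605, -1070); general j = 1605 + 37t, k = -1070 - 25t.
j ≥ 0 ⇒ t ≥ -43; k ≥ 0 ⇒ t ≤ -43. That's 1 value of t.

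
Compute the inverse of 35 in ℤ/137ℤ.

47

gcd(137, 35) = 1  (137 = 3*35 + 32, 35 = 1*32 + 3, 32 = 10*3 + 2, 3 = 1*2 + 1, 2 = 2*1).
Back-substituting, 35*(47) + 137*(-12) = 1.
So 35*47 ≡ 1 (mod 137), and 47 mod 137 = 47.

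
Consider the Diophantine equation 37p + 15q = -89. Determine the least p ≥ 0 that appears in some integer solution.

13

gcd(37, 15):
  37 = 2·15 + 7
  15 = 2·7 + 1
  7 = 7·1
so gcd(37, 15) = 1.
1 divides -89, so solutions exist.
Back-substitute for Bézout coefficients:
  1 = 15 - 2·7
  ... = 37·(-2) + 15·(5)
Scale by -89/1 = -89: (p₀, q₀) = (178, -445).
General solution: p = 178 + 15t, q = -445 - 37t for integer t.
p ≥ 0: smallest is 178 mod 15 = 13 (at t = -11), with q = -38.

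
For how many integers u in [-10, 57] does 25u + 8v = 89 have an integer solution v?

9

gcd(25, 8) = 1.
By Bézout, 25*(1) + 8*(-3) = 1.
Particular solution: (1, 8).
General solution: u = 1 + 8t, v = 8 - 25t for integer t.
-10 ≤ 1 + 8t ≤ 57 gives t ∈ [-1, 7], which is 9 values.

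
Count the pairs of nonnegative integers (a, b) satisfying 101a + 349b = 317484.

9

gcd(349, 101) = 1  (349 = 3*101 + 46, 101 = 2*46 + 9, 46 = 5*9 + 1, 9 = 9*1).
Back-substituting, 101*(-38) + 349*(11) = 1.
Scale by 317484: one solution is (-12064392, 3492324). Reduce a mod 349: (189, 855).
General: a = 189 + 349t, b = 855 - 101t.
a ≥ 0 ⇒ t ≥ 0; b ≥ 0 ⇒ t ≤ 8. So t ∈ [0, 8]: 9 solutions.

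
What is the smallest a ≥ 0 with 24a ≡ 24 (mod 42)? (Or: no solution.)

1

gcd(42, 24) = 6  (42 = 1×24 + 18, 24 = 1×18 + 6, 18 = 3×6).
6 divides 24, so solutions exist.
Back-substituting, 24×(2) + 42×(-1) = 6.
So 24×(2) ≡ 6 (mod 42); multiply by 4: a ≡ 8 (mod 7).
Smallest nonnegative: a = 8 mod 7 = 1.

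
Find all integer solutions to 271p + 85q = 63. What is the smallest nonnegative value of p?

gcd(271, 85) = 1  (271 = 3·85 + 16, 85 = 5·16 + 5, 16 = 3·5 + 1, 5 = 5·1).
1 divides 63, so solutions exist.
Back-substituting, 271·(16) + 85·(-51) = 1.
Scale by 63/1 = 63: (p₀, q₀) = (1008, -3213).
General solution: p = 1008 + 85t, q = -3213 - 271t for integer t.
p ≥ 0: smallest is 1008 mod 85 = 73 (at t = -11), with q = -232.

73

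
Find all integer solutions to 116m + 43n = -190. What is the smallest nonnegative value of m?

8

gcd(116, 43) = 1  (116 = 2*43 + 30, 43 = 1*30 + 13, 30 = 2*13 + 4, 13 = 3*4 + 1, 4 = 4*1).
1 divides -190, so solutions exist.
Back-substituting, 116*(-10) + 43*(27) = 1.
Scale by -190/1 = -190: (m₀, n₀) = (1900, -5130).
General solution: m = 1900 + 43t, n = -5130 - 116t for integer t.
m ≥ 0: smallest is 1900 mod 43 = 8 (at t = -44), with n = -26.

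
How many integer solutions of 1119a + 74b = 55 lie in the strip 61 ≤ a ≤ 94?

0

gcd(1119, 74) = 1  (1119 = 15×74 + 9, 74 = 8×9 + 2, 9 = 4×2 + 1, 2 = 2×1).
Back-substituting, 1119×(33) + 74×(-499) = 1.
Scale by 55: particular solution (1815, -27445); reduce a mod 74: (39, -589).
General solution: a = 39 + 74t, b = -589 - 1119t for integer t.
61 ≤ 39 + 74t ≤ 94 gives t ∈ [1, 0], which is 0 values.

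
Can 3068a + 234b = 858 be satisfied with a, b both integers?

gcd(3068, 234) = 26  (3068 = 13×234 + 26, 234 = 9×26).
26 divides 858, so integer solutions exist.

yes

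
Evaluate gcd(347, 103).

gcd(347, 103):
  347 = 3*103 + 38
  103 = 2*38 + 27
  38 = 1*27 + 11
  27 = 2*11 + 5
  11 = 2*5 + 1
  5 = 5*1
so gcd(347, 103) = 1.

1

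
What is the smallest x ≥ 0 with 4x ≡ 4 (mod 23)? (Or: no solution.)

gcd(23, 4) = 1  (23 = 5×4 + 3, 4 = 1×3 + 1, 3 = 3×1).
1 divides 4, so solutions exist.
Back-substituting, 4×(6) + 23×(-1) = 1.
So 4×(6) ≡ 1 (mod 23); multiply by 4: x ≡ 24 (mod 23).
Smallest nonnegative: x = 24 mod 23 = 1.

1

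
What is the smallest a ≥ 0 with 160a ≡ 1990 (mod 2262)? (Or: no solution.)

gcd(2262, 160) = 2  (2262 = 14·160 + 22, 160 = 7·22 + 6, 22 = 3·6 + 4, 6 = 1·4 + 2, 4 = 2·2).
2 divides 1990, so solutions exist.
Back-substituting, 160·(410) + 2262·(-29) = 2.
So 160·(410) ≡ 2 (mod 2262); multiply by 995: a ≡ 407950 (mod 1131).
Smallest nonnegative: a = 407950 mod 1131 = 790.

790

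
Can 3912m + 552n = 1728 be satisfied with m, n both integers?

gcd(3912, 552):
  3912 = 7·552 + 48
  552 = 11·48 + 24
  48 = 2·24
so gcd(3912, 552) = 24.
24 divides 1728, so integer solutions exist.

yes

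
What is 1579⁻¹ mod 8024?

gcd(8024, 1579) = 1  (8024 = 5×1579 + 129, 1579 = 12×129 + 31, 129 = 4×31 + 5, 31 = 6×5 + 1, 5 = 5×1).
Back-substituting, 1579×(1555) + 8024×(-306) = 1.
So 1579×1555 ≡ 1 (mod 8024), and 1555 mod 8024 = 1555.

1555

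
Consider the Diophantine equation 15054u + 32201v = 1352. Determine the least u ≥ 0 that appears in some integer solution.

1968

gcd(32201, 15054) = 13.
13 divides 1352, so solutions exist.
By Bézout, 15054×(400) + 32201×(-187) = 13.
Scale by 1352/13 = 104: (u₀, v₀) = (41600, -19448).
General solution: u = 41600 + 2477t, v = -19448 - 1158t for integer t.
u ≥ 0: smallest is 41600 mod 2477 = 1968 (at t = -16), with v = -920.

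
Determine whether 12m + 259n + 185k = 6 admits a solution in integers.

gcd(259, 12) = 1  (259 = 21×12 + 7, 12 = 1×7 + 5, 7 = 1×5 + 2, 5 = 2×2 + 1, 2 = 2×1).
gcd(1, 185) = 1.
1 divides 6, so integer solutions exist.

yes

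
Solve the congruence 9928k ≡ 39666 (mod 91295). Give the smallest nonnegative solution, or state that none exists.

gcd(91295, 9928) = 1.
1 divides 39666, so solutions exist.
By Bézout, 9928·(-17573) + 91295·(1911) = 1.
So 9928·(-17573) ≡ 1 (mod 91295); multiply by 39666: k ≡ -697050618 (mod 91295).
Smallest nonnegative: k = -697050618 mod 91295 = 78002.

78002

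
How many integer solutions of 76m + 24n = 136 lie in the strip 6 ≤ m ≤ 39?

5

gcd(76, 24) = 4  (76 = 3·24 + 4, 24 = 6·4).
Back-substituting, 76·(1) + 24·(-3) = 4.
Scale by 34: particular solution (34, -102); reduce m mod 6: (4, -7).
General solution: m = 4 + 6t, n = -7 - 19t for integer t.
6 ≤ 4 + 6t ≤ 39 gives t ∈ [1, 5], which is 5 values.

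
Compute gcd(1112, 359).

gcd(1112, 359):
  1112 = 3×359 + 35
  359 = 10×35 + 9
  35 = 3×9 + 8
  9 = 1×8 + 1
  8 = 8×1
so gcd(1112, 359) = 1.

1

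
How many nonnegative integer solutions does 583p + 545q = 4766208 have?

gcd(583, 545) = 1  (583 = 1·545 + 38, 545 = 14·38 + 13, 38 = 2·13 + 12, 13 = 1·12 + 1, 12 = 12·1).
Back-substituting, 583·(-43) + 545·(46) = 1.
Scale by 4766208: one solution is (-204946944, 219245568). Reduce p mod 545: (306, 8418).
General: p = 306 + 545t, q = 8418 - 583t.
p ≥ 0 ⇒ t ≥ 0; q ≥ 0 ⇒ t ≤ 14. So t ∈ [0, 14]: 15 solutions.

15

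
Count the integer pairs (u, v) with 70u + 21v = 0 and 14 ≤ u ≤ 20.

gcd(70, 21):
  70 = 3×21 + 7
  21 = 3×7
so gcd(70, 21) = 7.
Back-substitute for Bézout coefficients:
  7 = 70 - 3×21
  ... = 70×(1) + 21×(-3)
Scale by 0: particular solution (0, 0); reduce u mod 3: (0, 0).
General solution: u = 0 + 3t, v = 0 - 10t for integer t.
14 ≤ 0 + 3t ≤ 20 gives t ∈ [5, 6], which is 2 values.

2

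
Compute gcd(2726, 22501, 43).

gcd(22501, 2726) = 1  (22501 = 8×2726 + 693, 2726 = 3×693 + 647, 693 = 1×647 + 46, 647 = 14×46 + 3, 46 = 15×3 + 1, 3 = 3×1).
gcd(1, 43) = 1.

1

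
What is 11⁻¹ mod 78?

gcd(78, 11) = 1  (78 = 7·11 + 1, 11 = 11·1).
Back-substituting, 11·(-7) + 78·(1) = 1.
So 11·-7 ≡ 1 (mod 78), and -7 mod 78 = 71.

71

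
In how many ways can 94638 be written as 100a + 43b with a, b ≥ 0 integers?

22

gcd(100, 43) = 1.
By Bézout, 100*(-3) + 43*(7) = 1.
One solution: (15, 2166).
General: a = 15 + 43t, b = 2166 - 100t.
a ≥ 0 ⇒ t ≥ 0; b ≥ 0 ⇒ t ≤ 21. So t ∈ [0, 21]: 22 solutions.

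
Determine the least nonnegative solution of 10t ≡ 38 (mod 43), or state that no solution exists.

gcd(43, 10):
  43 = 4*10 + 3
  10 = 3*3 + 1
  3 = 3*1
so gcd(43, 10) = 1.
1 divides 38, so solutions exist.
Back-substitute for Bézout coefficients:
  1 = 10 - 3*3
  ... = 10*(13) + 43*(-3)
So 10*(13) ≡ 1 (mod 43); multiply by 38: t ≡ 494 (mod 43).
Smallest nonnegative: t = 494 mod 43 = 21.

21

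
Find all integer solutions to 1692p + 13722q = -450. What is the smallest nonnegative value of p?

462

gcd(13722, 1692):
  13722 = 8*1692 + 186
  1692 = 9*186 + 18
  186 = 10*18 + 6
  18 = 3*6
so gcd(13722, 1692) = 6.
6 divides -450, so solutions exist.
Back-substitute for Bézout coefficients:
  6 = 186 - 10*18
  ... = 1692*(-738) + 13722*(91)
Scale by -450/6 = -75: (p₀, q₀) = (55350, -6825).
General solution: p = 55350 + 2287t, q = -6825 - 282t for integer t.
p ≥ 0: smallest is 55350 mod 2287 = 462 (at t = -24), with q = -57.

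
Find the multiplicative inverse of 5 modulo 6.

gcd(6, 5):
  6 = 1×5 + 1
  5 = 5×1
so gcd(6, 5) = 1.
Back-substitute for Bézout coefficients:
  1 = 6 - 1×5
  ... = 5×(-1) + 6×(1)
So 5×-1 ≡ 1 (mod 6), and -1 mod 6 = 5.

5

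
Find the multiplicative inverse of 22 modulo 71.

42

gcd(71, 22):
  71 = 3×22 + 5
  22 = 4×5 + 2
  5 = 2×2 + 1
  2 = 2×1
so gcd(71, 22) = 1.
Back-substitute for Bézout coefficients:
  1 = 5 - 2×2
  ... = 22×(-29) + 71×(9)
So 22×-29 ≡ 1 (mod 71), and -29 mod 71 = 42.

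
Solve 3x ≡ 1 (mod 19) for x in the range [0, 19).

13

gcd(19, 3):
  19 = 6*3 + 1
  3 = 3*1
so gcd(19, 3) = 1.
Back-substitute for Bézout coefficients:
  1 = 19 - 6*3
  ... = 3*(-6) + 19*(1)
So 3*-6 ≡ 1 (mod 19), and -6 mod 19 = 13.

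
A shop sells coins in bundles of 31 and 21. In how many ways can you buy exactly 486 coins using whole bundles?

1

Need nonnegative integers with 31j + 21k = 486.
gcd(31, 21) = 1, and 31·(-2) + 21·(3) = 1.
So (j₀, k₀) = (-972, 1458); general j = -972 + 21t, k = 1458 - 31t.
j ≥ 0 ⇒ t ≥ 47; k ≥ 0 ⇒ t ≤ 47. That's 1 value of t.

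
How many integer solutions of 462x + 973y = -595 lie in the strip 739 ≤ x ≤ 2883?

gcd(973, 462) = 7  (973 = 2·462 + 49, 462 = 9·49 + 21, 49 = 2·21 + 7, 21 = 3·7).
Back-substituting, 462·(-40) + 973·(19) = 7.
Scale by -85: particular solution (3400, -1615); reduce x mod 139: (64, -31).
General solution: x = 64 + 139t, y = -31 - 66t for integer t.
739 ≤ 64 + 139t ≤ 2883 gives t ∈ [5, 20], which is 16 values.

16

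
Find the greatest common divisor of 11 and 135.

gcd(135, 11) = 1  (135 = 12*11 + 3, 11 = 3*3 + 2, 3 = 1*2 + 1, 2 = 2*1).

1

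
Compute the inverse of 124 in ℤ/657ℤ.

gcd(657, 124):
  657 = 5*124 + 37
  124 = 3*37 + 13
  37 = 2*13 + 11
  13 = 1*11 + 2
  11 = 5*2 + 1
  2 = 2*1
so gcd(657, 124) = 1.
Back-substitute for Bézout coefficients:
  1 = 11 - 5*2
  ... = 124*(-302) + 657*(57)
So 124*-302 ≡ 1 (mod 657), and -302 mod 657 = 355.

355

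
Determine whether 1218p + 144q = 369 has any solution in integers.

gcd(1218, 144) = 6  (1218 = 8·144 + 66, 144 = 2·66 + 12, 66 = 5·12 + 6, 12 = 2·6).
6 does not divide 369 (remainder 3), so no integer solutions.

no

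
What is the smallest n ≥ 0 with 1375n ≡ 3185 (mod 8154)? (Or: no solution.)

gcd(8154, 1375) = 1.
1 divides 3185, so solutions exist.
By Bézout, 1375·(-2633) + 8154·(444) = 1.
So 1375·(-2633) ≡ 1 (mod 8154); multiply by 3185: n ≡ -8386105 (mod 8154).
Smallest nonnegative: n = -8386105 mod 8154 = 4361.

4361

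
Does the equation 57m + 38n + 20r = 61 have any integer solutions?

gcd(57, 38) = 19  (57 = 1·38 + 19, 38 = 2·19).
gcd(19, 20) = 1.
1 divides 61, so integer solutions exist.

yes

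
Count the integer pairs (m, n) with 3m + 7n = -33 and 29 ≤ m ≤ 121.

13

gcd(7, 3) = 1  (7 = 2*3 + 1, 3 = 3*1).
Back-substituting, 3*(-2) + 7*(1) = 1.
Scale by -33: particular solution (66, -33); reduce m mod 7: (3, -6).
General solution: m = 3 + 7t, n = -6 - 3t for integer t.
29 ≤ 3 + 7t ≤ 121 gives t ∈ [4, 16], which is 13 values.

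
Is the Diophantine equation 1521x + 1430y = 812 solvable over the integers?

gcd(1521, 1430):
  1521 = 1×1430 + 91
  1430 = 15×91 + 65
  91 = 1×65 + 26
  65 = 2×26 + 13
  26 = 2×13
so gcd(1521, 1430) = 13.
13 does not divide 812 (remainder 6), so no integer solutions.

no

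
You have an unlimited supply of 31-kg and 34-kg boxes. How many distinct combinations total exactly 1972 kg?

2

Need nonnegative integers with 31j + 34k = 1972.
gcd(31, 34) = 1, and 31·(11) + 34·(-10) = 1.
So (j₀, k₀) = (21692, -19720); general j = 21692 + 34t, k = -19720 - 31t.
j ≥ 0 ⇒ t ≥ -638; k ≥ 0 ⇒ t ≤ -637. That's 2 values of t.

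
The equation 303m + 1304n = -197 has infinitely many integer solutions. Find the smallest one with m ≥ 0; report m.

533

gcd(1304, 303):
  1304 = 4·303 + 92
  303 = 3·92 + 27
  92 = 3·27 + 11
  27 = 2·11 + 5
  11 = 2·5 + 1
  5 = 5·1
so gcd(1304, 303) = 1.
1 divides -197, so solutions exist.
Back-substitute for Bézout coefficients:
  1 = 11 - 2·5
  ... = 303·(-241) + 1304·(56)
Scale by -197/1 = -197: (m₀, n₀) = (47477, -11032).
General solution: m = 47477 + 1304t, n = -11032 - 303t for integer t.
m ≥ 0: smallest is 47477 mod 1304 = 533 (at t = -36), with n = -124.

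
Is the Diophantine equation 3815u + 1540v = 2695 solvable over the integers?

yes

gcd(3815, 1540) = 35  (3815 = 2×1540 + 735, 1540 = 2×735 + 70, 735 = 10×70 + 35, 70 = 2×35).
35 divides 2695, so integer solutions exist.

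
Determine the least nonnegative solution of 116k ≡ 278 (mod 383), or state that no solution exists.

9

gcd(383, 116) = 1.
1 divides 278, so solutions exist.
By Bézout, 116×(175) + 383×(-53) = 1.
So 116×(175) ≡ 1 (mod 383); multiply by 278: k ≡ 48650 (mod 383).
Smallest nonnegative: k = 48650 mod 383 = 9.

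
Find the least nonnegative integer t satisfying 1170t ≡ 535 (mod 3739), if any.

1838

gcd(3739, 1170) = 1.
1 divides 535, so solutions exist.
By Bézout, 1170×(898) + 3739×(-281) = 1.
So 1170×(898) ≡ 1 (mod 3739); multiply by 535: t ≡ 480430 (mod 3739).
Smallest nonnegative: t = 480430 mod 3739 = 1838.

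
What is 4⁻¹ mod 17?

gcd(17, 4) = 1.
By Bézout, 4*(-4) + 17*(1) = 1.
So 4*-4 ≡ 1 (mod 17), and -4 mod 17 = 13.

13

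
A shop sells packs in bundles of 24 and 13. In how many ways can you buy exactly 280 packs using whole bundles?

1

Need nonnegative integers with 24j + 13k = 280.
gcd(24, 13) = 1, and 24·(6) + 13·(-11) = 1.
So (j₀, k₀) = (1680, -3080); general j = 1680 + 13t, k = -3080 - 24t.
j ≥ 0 ⇒ t ≥ -129; k ≥ 0 ⇒ t ≤ -129. That's 1 value of t.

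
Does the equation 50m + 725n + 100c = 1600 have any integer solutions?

yes

gcd(725, 50) = 25  (725 = 14*50 + 25, 50 = 2*25).
gcd(25, 100) = 25.
25 divides 1600, so integer solutions exist.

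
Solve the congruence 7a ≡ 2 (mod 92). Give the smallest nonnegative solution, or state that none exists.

gcd(92, 7):
  92 = 13*7 + 1
  7 = 7*1
so gcd(92, 7) = 1.
1 divides 2, so solutions exist.
Back-substitute for Bézout coefficients:
  1 = 92 - 13*7
  ... = 7*(-13) + 92*(1)
So 7*(-13) ≡ 1 (mod 92); multiply by 2: a ≡ -26 (mod 92).
Smallest nonnegative: a = -26 mod 92 = 66.

66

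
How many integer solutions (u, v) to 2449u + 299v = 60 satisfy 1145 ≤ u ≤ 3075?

gcd(2449, 299):
  2449 = 8×299 + 57
  299 = 5×57 + 14
  57 = 4×14 + 1
  14 = 14×1
so gcd(2449, 299) = 1.
Back-substitute for Bézout coefficients:
  1 = 57 - 4×14
  ... = 2449×(21) + 299×(-172)
Scale by 60: particular solution (1260, -10320); reduce u mod 299: (64, -524).
General solution: u = 64 + 299t, v = -524 - 2449t for integer t.
1145 ≤ 64 + 299t ≤ 3075 gives t ∈ [4, 10], which is 7 values.

7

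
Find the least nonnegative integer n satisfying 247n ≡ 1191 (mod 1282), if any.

337

gcd(1282, 247) = 1  (1282 = 5·247 + 47, 247 = 5·47 + 12, 47 = 3·12 + 11, 12 = 1·11 + 1, 11 = 11·1).
1 divides 1191, so solutions exist.
Back-substituting, 247·(109) + 1282·(-21) = 1.
So 247·(109) ≡ 1 (mod 1282); multiply by 1191: n ≡ 129819 (mod 1282).
Smallest nonnegative: n = 129819 mod 1282 = 337.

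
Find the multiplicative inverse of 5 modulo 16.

13

gcd(16, 5):
  16 = 3*5 + 1
  5 = 5*1
so gcd(16, 5) = 1.
Back-substitute for Bézout coefficients:
  1 = 16 - 3*5
  ... = 5*(-3) + 16*(1)
So 5*-3 ≡ 1 (mod 16), and -3 mod 16 = 13.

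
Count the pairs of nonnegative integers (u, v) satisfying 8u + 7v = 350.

gcd(8, 7) = 1  (8 = 1×7 + 1, 7 = 7×1).
Back-substituting, 8×(1) + 7×(-1) = 1.
Scale by 350: one solution is (350, -350). Reduce u mod 7: (0, 50).
General: u = 0 + 7t, v = 50 - 8t.
u ≥ 0 ⇒ t ≥ 0; v ≥ 0 ⇒ t ≤ 6. So t ∈ [0, 6]: 7 solutions.

7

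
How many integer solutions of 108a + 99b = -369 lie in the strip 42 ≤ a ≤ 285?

gcd(108, 99):
  108 = 1*99 + 9
  99 = 11*9
so gcd(108, 99) = 9.
Back-substitute for Bézout coefficients:
  9 = 108 - 1*99
  ... = 108*(1) + 99*(-1)
Scale by -41: particular solution (-41, 41); reduce a mod 11: (3, -7).
General solution: a = 3 + 11t, b = -7 - 12t for integer t.
42 ≤ 3 + 11t ≤ 285 gives t ∈ [4, 25], which is 22 values.

22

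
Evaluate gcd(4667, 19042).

1

gcd(19042, 4667):
  19042 = 4*4667 + 374
  4667 = 12*374 + 179
  374 = 2*179 + 16
  179 = 11*16 + 3
  16 = 5*3 + 1
  3 = 3*1
so gcd(19042, 4667) = 1.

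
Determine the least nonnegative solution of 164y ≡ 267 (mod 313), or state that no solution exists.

286

gcd(313, 164) = 1  (313 = 1*164 + 149, 164 = 1*149 + 15, 149 = 9*15 + 14, 15 = 1*14 + 1, 14 = 14*1).
1 divides 267, so solutions exist.
Back-substituting, 164*(21) + 313*(-11) = 1.
So 164*(21) ≡ 1 (mod 313); multiply by 267: y ≡ 5607 (mod 313).
Smallest nonnegative: y = 5607 mod 313 = 286.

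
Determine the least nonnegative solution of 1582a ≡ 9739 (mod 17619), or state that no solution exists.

no solution

gcd(17619, 1582) = 7  (17619 = 11×1582 + 217, 1582 = 7×217 + 63, 217 = 3×63 + 28, 63 = 2×28 + 7, 28 = 4×7).
7 does not divide 9739, so the congruence has no solution.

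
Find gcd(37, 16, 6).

1

gcd(37, 16):
  37 = 2·16 + 5
  16 = 3·5 + 1
  5 = 5·1
so gcd(37, 16) = 1.
gcd(1, 6) = 1.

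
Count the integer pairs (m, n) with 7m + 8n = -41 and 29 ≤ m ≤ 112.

10

gcd(8, 7):
  8 = 1·7 + 1
  7 = 7·1
so gcd(8, 7) = 1.
Back-substitute for Bézout coefficients:
  1 = 8 - 1·7
  ... = 7·(-1) + 8·(1)
Scale by -41: particular solution (41, -41); reduce m mod 8: (1, -6).
General solution: m = 1 + 8t, n = -6 - 7t for integer t.
29 ≤ 1 + 8t ≤ 112 gives t ∈ [4, 13], which is 10 values.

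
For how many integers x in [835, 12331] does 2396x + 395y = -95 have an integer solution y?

29

gcd(2396, 395):
  2396 = 6×395 + 26
  395 = 15×26 + 5
  26 = 5×5 + 1
  5 = 5×1
so gcd(2396, 395) = 1.
Back-substitute for Bézout coefficients:
  1 = 26 - 5×5
  ... = 2396×(76) + 395×(-461)
Scale by -95: particular solution (-7220, 43795); reduce x mod 395: (285, -1729).
General solution: x = 285 + 395t, y = -1729 - 2396t for integer t.
835 ≤ 285 + 395t ≤ 12331 gives t ∈ [2, 30], which is 29 values.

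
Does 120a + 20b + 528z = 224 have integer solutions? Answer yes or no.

gcd(120, 20):
  120 = 6*20
so gcd(120, 20) = 20.
gcd(20, 528) = 4.
4 divides 224, so integer solutions exist.

yes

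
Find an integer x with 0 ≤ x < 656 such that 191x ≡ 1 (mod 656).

gcd(656, 191) = 1  (656 = 3·191 + 83, 191 = 2·83 + 25, 83 = 3·25 + 8, 25 = 3·8 + 1, 8 = 8·1).
Back-substituting, 191·(79) + 656·(-23) = 1.
So 191·79 ≡ 1 (mod 656), and 79 mod 656 = 79.

79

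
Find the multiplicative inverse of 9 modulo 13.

3

gcd(13, 9) = 1.
By Bézout, 9×(3) + 13×(-2) = 1.
So 9×3 ≡ 1 (mod 13), and 3 mod 13 = 3.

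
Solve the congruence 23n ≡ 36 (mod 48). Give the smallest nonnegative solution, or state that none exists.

12

gcd(48, 23) = 1.
1 divides 36, so solutions exist.
By Bézout, 23·(23) + 48·(-11) = 1.
So 23·(23) ≡ 1 (mod 48); multiply by 36: n ≡ 828 (mod 48).
Smallest nonnegative: n = 828 mod 48 = 12.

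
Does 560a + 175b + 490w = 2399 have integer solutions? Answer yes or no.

no

gcd(560, 175):
  560 = 3·175 + 35
  175 = 5·35
so gcd(560, 175) = 35.
gcd(35, 490) = 35.
35 does not divide 2399 (remainder 19), so no integer solutions.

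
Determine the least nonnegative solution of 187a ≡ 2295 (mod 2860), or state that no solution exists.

gcd(2860, 187):
  2860 = 15*187 + 55
  187 = 3*55 + 22
  55 = 2*22 + 11
  22 = 2*11
so gcd(2860, 187) = 11.
11 does not divide 2295, so the congruence has no solution.

no solution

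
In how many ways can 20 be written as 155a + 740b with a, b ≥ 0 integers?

gcd(740, 155) = 5.
By Bézout, 155×(43) + 740×(-9) = 5.
One solution: (24, -5).
General: a = 24 + 148t, b = -5 - 31t.
a ≥ 0 ⇒ t ≥ 0; b ≥ 0 ⇒ t ≤ -1. So t ∈ [0, -1]: 0 solutions.

0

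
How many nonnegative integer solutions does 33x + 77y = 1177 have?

5

gcd(77, 33) = 11  (77 = 2·33 + 11, 33 = 3·11).
Back-substituting, 33·(-2) + 77·(1) = 11.
Scale by 107: one solution is (-214, 107). Reduce x mod 7: (3, 14).
General: x = 3 + 7t, y = 14 - 3t.
x ≥ 0 ⇒ t ≥ 0; y ≥ 0 ⇒ t ≤ 4. So t ∈ [0, 4]: 5 solutions.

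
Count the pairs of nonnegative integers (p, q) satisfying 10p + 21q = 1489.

gcd(21, 10) = 1.
By Bézout, 10×(-2) + 21×(1) = 1.
One solution: (4, 69).
General: p = 4 + 21t, q = 69 - 10t.
p ≥ 0 ⇒ t ≥ 0; q ≥ 0 ⇒ t ≤ 6. So t ∈ [0, 6]: 7 solutions.

7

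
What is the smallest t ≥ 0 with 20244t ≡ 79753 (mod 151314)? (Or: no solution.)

gcd(151314, 20244):
  151314 = 7·20244 + 9606
  20244 = 2·9606 + 1032
  9606 = 9·1032 + 318
  1032 = 3·318 + 78
  318 = 4·78 + 6
  78 = 13·6
so gcd(151314, 20244) = 6.
6 does not divide 79753, so the congruence has no solution.

no solution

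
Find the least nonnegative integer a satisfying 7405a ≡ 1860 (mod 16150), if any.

2022

gcd(16150, 7405):
  16150 = 2·7405 + 1340
  7405 = 5·1340 + 705
  1340 = 1·705 + 635
  705 = 1·635 + 70
  635 = 9·70 + 5
  70 = 14·5
so gcd(16150, 7405) = 5.
5 divides 1860, so solutions exist.
Back-substitute for Bézout coefficients:
  5 = 635 - 9·70
  ... = 7405·(-229) + 16150·(105)
So 7405·(-229) ≡ 5 (mod 16150); multiply by 372: a ≡ -85188 (mod 3230).
Smallest nonnegative: a = -85188 mod 3230 = 2022.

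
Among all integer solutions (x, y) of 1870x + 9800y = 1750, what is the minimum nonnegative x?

525

gcd(9800, 1870) = 10  (9800 = 5*1870 + 450, 1870 = 4*450 + 70, 450 = 6*70 + 30, 70 = 2*30 + 10, 30 = 3*10).
10 divides 1750, so solutions exist.
Back-substituting, 1870*(283) + 9800*(-54) = 10.
Scale by 1750/10 = 175: (x₀, y₀) = (49525, -9450).
General solution: x = 49525 + 980t, y = -9450 - 187t for integer t.
x ≥ 0: smallest is 49525 mod 980 = 525 (at t = -50), with y = -100.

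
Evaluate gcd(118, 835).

1

gcd(835, 118) = 1  (835 = 7×118 + 9, 118 = 13×9 + 1, 9 = 9×1).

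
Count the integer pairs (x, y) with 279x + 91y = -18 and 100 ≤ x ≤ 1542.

gcd(279, 91) = 1  (279 = 3·91 + 6, 91 = 15·6 + 1, 6 = 6·1).
Back-substituting, 279·(-15) + 91·(46) = 1.
Scale by -18: particular solution (270, -828); reduce x mod 91: (88, -270).
General solution: x = 88 + 91t, y = -270 - 279t for integer t.
100 ≤ 88 + 91t ≤ 1542 gives t ∈ [1, 15], which is 15 values.

15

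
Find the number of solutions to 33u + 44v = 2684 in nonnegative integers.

21

gcd(44, 33):
  44 = 1×33 + 11
  33 = 3×11
so gcd(44, 33) = 11.
Back-substitute for Bézout coefficients:
  11 = 44 - 1×33
  ... = 33×(-1) + 44×(1)
Scale by 244: one solution is (-244, 244). Reduce u mod 4: (0, 61).
General: u = 0 + 4t, v = 61 - 3t.
u ≥ 0 ⇒ t ≥ 0; v ≥ 0 ⇒ t ≤ 20. So t ∈ [0, 20]: 21 solutions.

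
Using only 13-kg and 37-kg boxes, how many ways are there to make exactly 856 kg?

Need nonnegative integers with 13j + 37k = 856.
gcd(13, 37) = 1, and 13·(-17) + 37·(6) = 1.
So (j₀, k₀) = (-14552, 5136); general j = -14552 + 37t, k = 5136 - 13t.
j ≥ 0 ⇒ t ≥ 394; k ≥ 0 ⇒ t ≤ 395. That's 2 values of t.

2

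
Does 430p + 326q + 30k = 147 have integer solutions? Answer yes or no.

gcd(430, 326) = 2.
gcd(2, 30) = 2.
2 does not divide 147 (remainder 1), so no integer solutions.

no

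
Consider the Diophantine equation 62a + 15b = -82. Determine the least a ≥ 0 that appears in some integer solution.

4

gcd(62, 15) = 1  (62 = 4·15 + 2, 15 = 7·2 + 1, 2 = 2·1).
1 divides -82, so solutions exist.
Back-substituting, 62·(-7) + 15·(29) = 1.
Scale by -82/1 = -82: (a₀, b₀) = (574, -2378).
General solution: a = 574 + 15t, b = -2378 - 62t for integer t.
a ≥ 0: smallest is 574 mod 15 = 4 (at t = -38), with b = -22.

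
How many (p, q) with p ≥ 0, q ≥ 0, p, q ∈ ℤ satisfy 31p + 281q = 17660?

gcd(281, 31) = 1.
By Bézout, 31*(136) + 281*(-15) = 1.
One solution: (53, 57).
General: p = 53 + 281t, q = 57 - 31t.
p ≥ 0 ⇒ t ≥ 0; q ≥ 0 ⇒ t ≤ 1. So t ∈ [0, 1]: 2 solutions.

2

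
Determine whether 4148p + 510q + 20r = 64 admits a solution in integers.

yes

gcd(4148, 510) = 34.
gcd(34, 20) = 2.
2 divides 64, so integer solutions exist.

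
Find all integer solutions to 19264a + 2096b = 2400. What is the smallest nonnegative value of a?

6

gcd(19264, 2096) = 16.
16 divides 2400, so solutions exist.
By Bézout, 19264×(21) + 2096×(-193) = 16.
Scale by 2400/16 = 150: (a₀, b₀) = (3150, -28950).
General solution: a = 3150 + 131t, b = -28950 - 1204t for integer t.
a ≥ 0: smallest is 3150 mod 131 = 6 (at t = -24), with b = -54.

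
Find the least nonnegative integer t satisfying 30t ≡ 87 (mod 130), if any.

gcd(130, 30):
  130 = 4×30 + 10
  30 = 3×10
so gcd(130, 30) = 10.
10 does not divide 87, so the congruence has no solution.

no solution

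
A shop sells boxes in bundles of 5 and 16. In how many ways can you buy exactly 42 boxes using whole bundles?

1

Need nonnegative integers with 5j + 16k = 42.
gcd(5, 16) = 1, and 5·(-3) + 16·(1) = 1.
So (j₀, k₀) = (-126, 42); general j = -126 + 16t, k = 42 - 5t.
j ≥ 0 ⇒ t ≥ 8; k ≥ 0 ⇒ t ≤ 8. That's 1 value of t.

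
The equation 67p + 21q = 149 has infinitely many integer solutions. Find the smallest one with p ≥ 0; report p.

gcd(67, 21):
  67 = 3*21 + 4
  21 = 5*4 + 1
  4 = 4*1
so gcd(67, 21) = 1.
1 divides 149, so solutions exist.
Back-substitute for Bézout coefficients:
  1 = 21 - 5*4
  ... = 67*(-5) + 21*(16)
Scale by 149/1 = 149: (p₀, q₀) = (-745, 2384).
General solution: p = -745 + 21t, q = 2384 - 67t for integer t.
p ≥ 0: smallest is -745 mod 21 = 11 (at t = 36), with q = -28.

11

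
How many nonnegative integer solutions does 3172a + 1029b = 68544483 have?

gcd(3172, 1029):
  3172 = 3*1029 + 85
  1029 = 12*85 + 9
  85 = 9*9 + 4
  9 = 2*4 + 1
  4 = 4*1
so gcd(3172, 1029) = 1.
Back-substitute for Bézout coefficients:
  1 = 9 - 2*4
  ... = 3172*(-230) + 1029*(709)
Scale by 68544483: one solution is (-15765231090, 48598038447). Reduce a mod 1029: (735, 64347).
General: a = 735 + 1029t, b = 64347 - 3172t.
a ≥ 0 ⇒ t ≥ 0; b ≥ 0 ⇒ t ≤ 20. So t ∈ [0, 20]: 21 solutions.

21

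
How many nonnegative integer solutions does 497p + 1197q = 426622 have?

5

gcd(1197, 497):
  1197 = 2*497 + 203
  497 = 2*203 + 91
  203 = 2*91 + 21
  91 = 4*21 + 7
  21 = 3*7
so gcd(1197, 497) = 7.
Back-substitute for Bézout coefficients:
  7 = 91 - 4*21
  ... = 497*(53) + 1197*(-22)
Scale by 60946: one solution is (3230138, -1340812). Reduce p mod 171: (119, 307).
General: p = 119 + 171t, q = 307 - 71t.
p ≥ 0 ⇒ t ≥ 0; q ≥ 0 ⇒ t ≤ 4. So t ∈ [0, 4]: 5 solutions.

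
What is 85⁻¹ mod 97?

8

gcd(97, 85) = 1  (97 = 1·85 + 12, 85 = 7·12 + 1, 12 = 12·1).
Back-substituting, 85·(8) + 97·(-7) = 1.
So 85·8 ≡ 1 (mod 97), and 8 mod 97 = 8.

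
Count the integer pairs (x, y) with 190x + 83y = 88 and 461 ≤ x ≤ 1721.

16

gcd(190, 83) = 1.
By Bézout, 190·(-38) + 83·(87) = 1.
Particular solution: (59, -134).
General solution: x = 59 + 83t, y = -134 - 190t for integer t.
461 ≤ 59 + 83t ≤ 1721 gives t ∈ [5, 20], which is 16 values.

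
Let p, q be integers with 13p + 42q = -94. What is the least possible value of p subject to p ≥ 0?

38

gcd(42, 13):
  42 = 3×13 + 3
  13 = 4×3 + 1
  3 = 3×1
so gcd(42, 13) = 1.
1 divides -94, so solutions exist.
Back-substitute for Bézout coefficients:
  1 = 13 - 4×3
  ... = 13×(13) + 42×(-4)
Scale by -94/1 = -94: (p₀, q₀) = (-1222, 376).
General solution: p = -1222 + 42t, q = 376 - 13t for integer t.
p ≥ 0: smallest is -1222 mod 42 = 38 (at t = 30), with q = -14.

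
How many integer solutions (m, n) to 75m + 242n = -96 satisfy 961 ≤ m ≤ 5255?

gcd(242, 75):
  242 = 3×75 + 17
  75 = 4×17 + 7
  17 = 2×7 + 3
  7 = 2×3 + 1
  3 = 3×1
so gcd(242, 75) = 1.
Back-substitute for Bézout coefficients:
  1 = 7 - 2×3
  ... = 75×(71) + 242×(-22)
Scale by -96: particular solution (-6816, 2112); reduce m mod 242: (202, -63).
General solution: m = 202 + 242t, n = -63 - 75t for integer t.
961 ≤ 202 + 242t ≤ 5255 gives t ∈ [4, 20], which is 17 values.

17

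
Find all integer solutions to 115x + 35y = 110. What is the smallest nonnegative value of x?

gcd(115, 35):
  115 = 3*35 + 10
  35 = 3*10 + 5
  10 = 2*5
so gcd(115, 35) = 5.
5 divides 110, so solutions exist.
Back-substitute for Bézout coefficients:
  5 = 35 - 3*10
  ... = 115*(-3) + 35*(10)
Scale by 110/5 = 22: (x₀, y₀) = (-66, 220).
General solution: x = -66 + 7t, y = 220 - 23t for integer t.
x ≥ 0: smallest is -66 mod 7 = 4 (at t = 10), with y = -10.

4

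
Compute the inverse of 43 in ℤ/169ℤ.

gcd(169, 43) = 1  (169 = 3*43 + 40, 43 = 1*40 + 3, 40 = 13*3 + 1, 3 = 3*1).
Back-substituting, 43*(-55) + 169*(14) = 1.
So 43*-55 ≡ 1 (mod 169), and -55 mod 169 = 114.

114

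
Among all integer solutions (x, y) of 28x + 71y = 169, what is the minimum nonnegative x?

39

gcd(71, 28):
  71 = 2*28 + 15
  28 = 1*15 + 13
  15 = 1*13 + 2
  13 = 6*2 + 1
  2 = 2*1
so gcd(71, 28) = 1.
1 divides 169, so solutions exist.
Back-substitute for Bézout coefficients:
  1 = 13 - 6*2
  ... = 28*(33) + 71*(-13)
Scale by 169/1 = 169: (x₀, y₀) = (5577, -2197).
General solution: x = 5577 + 71t, y = -2197 - 28t for integer t.
x ≥ 0: smallest is 5577 mod 71 = 39 (at t = -78), with y = -13.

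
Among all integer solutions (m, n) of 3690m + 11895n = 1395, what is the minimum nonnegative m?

gcd(11895, 3690) = 15  (11895 = 3*3690 + 825, 3690 = 4*825 + 390, 825 = 2*390 + 45, 390 = 8*45 + 30, 45 = 1*30 + 15, 30 = 2*15).
15 divides 1395, so solutions exist.
Back-substituting, 3690*(-274) + 11895*(85) = 15.
Scale by 1395/15 = 93: (m₀, n₀) = (-25482, 7905).
General solution: m = -25482 + 793t, n = 7905 - 246t for integer t.
m ≥ 0: smallest is -25482 mod 793 = 687 (at t = 33), with n = -213.

687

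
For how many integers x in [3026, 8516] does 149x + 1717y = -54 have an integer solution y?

3

gcd(1717, 149) = 1.
By Bézout, 149×(242) + 1717×(-21) = 1.
Particular solution: (668, -58).
General solution: x = 668 + 1717t, y = -58 - 149t for integer t.
3026 ≤ 668 + 1717t ≤ 8516 gives t ∈ [2, 4], which is 3 values.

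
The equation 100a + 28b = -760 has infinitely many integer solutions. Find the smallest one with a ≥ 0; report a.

gcd(100, 28):
  100 = 3×28 + 16
  28 = 1×16 + 12
  16 = 1×12 + 4
  12 = 3×4
so gcd(100, 28) = 4.
4 divides -760, so solutions exist.
Back-substitute for Bézout coefficients:
  4 = 16 - 1×12
  ... = 100×(2) + 28×(-7)
Scale by -760/4 = -190: (a₀, b₀) = (-380, 1330).
General solution: a = -380 + 7t, b = 1330 - 25t for integer t.
a ≥ 0: smallest is -380 mod 7 = 5 (at t = 55), with b = -45.

5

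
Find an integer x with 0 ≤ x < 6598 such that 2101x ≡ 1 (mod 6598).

gcd(6598, 2101) = 1  (6598 = 3·2101 + 295, 2101 = 7·295 + 36, 295 = 8·36 + 7, 36 = 5·7 + 1, 7 = 7·1).
Back-substituting, 2101·(917) + 6598·(-292) = 1.
So 2101·917 ≡ 1 (mod 6598), and 917 mod 6598 = 917.

917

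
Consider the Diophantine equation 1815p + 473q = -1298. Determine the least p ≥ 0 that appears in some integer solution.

gcd(1815, 473):
  1815 = 3*473 + 396
  473 = 1*396 + 77
  396 = 5*77 + 11
  77 = 7*11
so gcd(1815, 473) = 11.
11 divides -1298, so solutions exist.
Back-substitute for Bézout coefficients:
  11 = 396 - 5*77
  ... = 1815*(6) + 473*(-23)
Scale by -1298/11 = -118: (p₀, q₀) = (-708, 2714).
General solution: p = -708 + 43t, q = 2714 - 165t for integer t.
p ≥ 0: smallest is -708 mod 43 = 23 (at t = 17), with q = -91.

23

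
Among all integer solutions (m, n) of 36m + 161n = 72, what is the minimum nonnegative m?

2

gcd(161, 36):
  161 = 4·36 + 17
  36 = 2·17 + 2
  17 = 8·2 + 1
  2 = 2·1
so gcd(161, 36) = 1.
1 divides 72, so solutions exist.
Back-substitute for Bézout coefficients:
  1 = 17 - 8·2
  ... = 36·(-76) + 161·(17)
Scale by 72/1 = 72: (m₀, n₀) = (-5472, 1224).
General solution: m = -5472 + 161t, n = 1224 - 36t for integer t.
m ≥ 0: smallest is -5472 mod 161 = 2 (at t = 34), with n = 0.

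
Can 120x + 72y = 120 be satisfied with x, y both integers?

gcd(120, 72) = 24  (120 = 1·72 + 48, 72 = 1·48 + 24, 48 = 2·24).
24 divides 120, so integer solutions exist.

yes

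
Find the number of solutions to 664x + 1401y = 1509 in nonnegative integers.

0

gcd(1401, 664) = 1  (1401 = 2×664 + 73, 664 = 9×73 + 7, 73 = 10×7 + 3, 7 = 2×3 + 1, 3 = 3×1).
Back-substituting, 664×(403) + 1401×(-191) = 1.
Scale by 1509: one solution is (608127, -288219). Reduce x mod 1401: (93, -43).
General: x = 93 + 1401t, y = -43 - 664t.
x ≥ 0 ⇒ t ≥ 0; y ≥ 0 ⇒ t ≤ -1. So t ∈ [0, -1]: 0 solutions.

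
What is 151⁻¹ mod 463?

gcd(463, 151):
  463 = 3·151 + 10
  151 = 15·10 + 1
  10 = 10·1
so gcd(463, 151) = 1.
Back-substitute for Bézout coefficients:
  1 = 151 - 15·10
  ... = 151·(46) + 463·(-15)
So 151·46 ≡ 1 (mod 463), and 46 mod 463 = 46.

46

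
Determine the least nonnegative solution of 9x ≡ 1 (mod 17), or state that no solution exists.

2

gcd(17, 9) = 1.
1 divides 1, so solutions exist.
By Bézout, 9·(2) + 17·(-1) = 1.
So 9·(2) ≡ 1 (mod 17); multiply by 1: x ≡ 2 (mod 17).
Smallest nonnegative: x = 2 mod 17 = 2.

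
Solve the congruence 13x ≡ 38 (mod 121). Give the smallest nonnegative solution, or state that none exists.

gcd(121, 13):
  121 = 9·13 + 4
  13 = 3·4 + 1
  4 = 4·1
so gcd(121, 13) = 1.
1 divides 38, so solutions exist.
Back-substitute for Bézout coefficients:
  1 = 13 - 3·4
  ... = 13·(28) + 121·(-3)
So 13·(28) ≡ 1 (mod 121); multiply by 38: x ≡ 1064 (mod 121).
Smallest nonnegative: x = 1064 mod 121 = 96.

96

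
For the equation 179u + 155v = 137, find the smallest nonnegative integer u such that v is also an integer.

gcd(179, 155):
  179 = 1*155 + 24
  155 = 6*24 + 11
  24 = 2*11 + 2
  11 = 5*2 + 1
  2 = 2*1
so gcd(179, 155) = 1.
1 divides 137, so solutions exist.
Back-substitute for Bézout coefficients:
  1 = 11 - 5*2
  ... = 179*(-71) + 155*(82)
Scale by 137/1 = 137: (u₀, v₀) = (-9727, 11234).
General solution: u = -9727 + 155t, v = 11234 - 179t for integer t.
u ≥ 0: smallest is -9727 mod 155 = 38 (at t = 63), with v = -43.

38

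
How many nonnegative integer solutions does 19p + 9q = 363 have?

gcd(19, 9) = 1.
By Bézout, 19·(1) + 9·(-2) = 1.
One solution: (3, 34).
General: p = 3 + 9t, q = 34 - 19t.
p ≥ 0 ⇒ t ≥ 0; q ≥ 0 ⇒ t ≤ 1. So t ∈ [0, 1]: 2 solutions.

2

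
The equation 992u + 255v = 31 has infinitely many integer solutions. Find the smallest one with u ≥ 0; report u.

8

gcd(992, 255):
  992 = 3×255 + 227
  255 = 1×227 + 28
  227 = 8×28 + 3
  28 = 9×3 + 1
  3 = 3×1
so gcd(992, 255) = 1.
1 divides 31, so solutions exist.
Back-substitute for Bézout coefficients:
  1 = 28 - 9×3
  ... = 992×(-82) + 255×(319)
Scale by 31/1 = 31: (u₀, v₀) = (-2542, 9889).
General solution: u = -2542 + 255t, v = 9889 - 992t for integer t.
u ≥ 0: smallest is -2542 mod 255 = 8 (at t = 10), with v = -31.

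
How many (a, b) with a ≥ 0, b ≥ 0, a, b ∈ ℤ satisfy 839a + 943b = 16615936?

21

gcd(943, 839) = 1.
By Bézout, 839·(136) + 943·(-121) = 1.
One solution: (759, 16945).
General: a = 759 + 943t, b = 16945 - 839t.
a ≥ 0 ⇒ t ≥ 0; b ≥ 0 ⇒ t ≤ 20. So t ∈ [0, 20]: 21 solutions.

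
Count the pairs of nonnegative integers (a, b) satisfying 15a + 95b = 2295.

gcd(95, 15) = 5.
By Bézout, 15×(-6) + 95×(1) = 5.
One solution: (1, 24).
General: a = 1 + 19t, b = 24 - 3t.
a ≥ 0 ⇒ t ≥ 0; b ≥ 0 ⇒ t ≤ 8. So t ∈ [0, 8]: 9 solutions.

9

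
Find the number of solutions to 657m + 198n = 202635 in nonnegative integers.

14

gcd(657, 198) = 9  (657 = 3·198 + 63, 198 = 3·63 + 9, 63 = 7·9).
Back-substituting, 657·(-3) + 198·(10) = 9.
Scale by 22515: one solution is (-67545, 225150). Reduce m mod 22: (17, 967).
General: m = 17 + 22t, n = 967 - 73t.
m ≥ 0 ⇒ t ≥ 0; n ≥ 0 ⇒ t ≤ 13. So t ∈ [0, 13]: 14 solutions.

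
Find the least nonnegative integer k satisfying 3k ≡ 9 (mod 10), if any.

3

gcd(10, 3) = 1  (10 = 3·3 + 1, 3 = 3·1).
1 divides 9, so solutions exist.
Back-substituting, 3·(-3) + 10·(1) = 1.
So 3·(-3) ≡ 1 (mod 10); multiply by 9: k ≡ -27 (mod 10).
Smallest nonnegative: k = -27 mod 10 = 3.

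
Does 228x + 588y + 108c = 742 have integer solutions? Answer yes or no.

no

gcd(588, 228):
  588 = 2·228 + 132
  228 = 1·132 + 96
  132 = 1·96 + 36
  96 = 2·36 + 24
  36 = 1·24 + 12
  24 = 2·12
so gcd(588, 228) = 12.
gcd(12, 108) = 12.
12 does not divide 742 (remainder 10), so no integer solutions.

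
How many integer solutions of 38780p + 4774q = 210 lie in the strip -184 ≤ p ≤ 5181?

gcd(38780, 4774) = 14  (38780 = 8×4774 + 588, 4774 = 8×588 + 70, 588 = 8×70 + 28, 70 = 2×28 + 14, 28 = 2×14).
Back-substituting, 38780×(-138) + 4774×(1121) = 14.
Scale by 15: particular solution (-2070, 16815); reduce p mod 341: (317, -2575).
General solution: p = 317 + 341t, q = -2575 - 2770t for integer t.
-184 ≤ 317 + 341t ≤ 5181 gives t ∈ [-1, 14], which is 16 values.

16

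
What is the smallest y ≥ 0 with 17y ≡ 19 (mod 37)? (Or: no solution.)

gcd(37, 17) = 1  (37 = 2*17 + 3, 17 = 5*3 + 2, 3 = 1*2 + 1, 2 = 2*1).
1 divides 19, so solutions exist.
Back-substituting, 17*(-13) + 37*(6) = 1.
So 17*(-13) ≡ 1 (mod 37); multiply by 19: y ≡ -247 (mod 37).
Smallest nonnegative: y = -247 mod 37 = 12.

12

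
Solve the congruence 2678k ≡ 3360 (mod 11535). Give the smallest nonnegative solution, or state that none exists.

9150

gcd(11535, 2678) = 1  (11535 = 4*2678 + 823, 2678 = 3*823 + 209, 823 = 3*209 + 196, 209 = 1*196 + 13, 196 = 15*13 + 1, 13 = 13*1).
1 divides 3360, so solutions exist.
Back-substituting, 2678*(-883) + 11535*(205) = 1.
So 2678*(-883) ≡ 1 (mod 11535); multiply by 3360: k ≡ -2966880 (mod 11535).
Smallest nonnegative: k = -2966880 mod 11535 = 9150.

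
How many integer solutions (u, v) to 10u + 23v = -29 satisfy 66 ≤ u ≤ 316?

11

gcd(23, 10):
  23 = 2*10 + 3
  10 = 3*3 + 1
  3 = 3*1
so gcd(23, 10) = 1.
Back-substitute for Bézout coefficients:
  1 = 10 - 3*3
  ... = 10*(7) + 23*(-3)
Scale by -29: particular solution (-203, 87); reduce u mod 23: (4, -3).
General solution: u = 4 + 23t, v = -3 - 10t for integer t.
66 ≤ 4 + 23t ≤ 316 gives t ∈ [3, 13], which is 11 values.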